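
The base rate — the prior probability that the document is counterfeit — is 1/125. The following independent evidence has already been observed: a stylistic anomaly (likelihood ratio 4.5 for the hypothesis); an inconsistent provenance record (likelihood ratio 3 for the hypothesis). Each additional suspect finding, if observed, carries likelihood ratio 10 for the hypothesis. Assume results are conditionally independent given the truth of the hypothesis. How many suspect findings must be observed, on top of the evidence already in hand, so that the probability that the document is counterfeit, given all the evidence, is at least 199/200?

Prior odds = 0.008/0.992 = 1/124.
Combined Bayes factor of the evidence already in hand = 4.5 × 3 = 13.5.
Odds after that evidence = (1/124) × 13.5 = 27/248.
Target odds = 0.995/0.005 = 199.
Need 10ⁿ ≥ 199 ÷ (27/248) = 49352/27.
10³ = 1000 falls short of 49352/27 but 10⁴ = 10000 reaches it, so n = 4.

4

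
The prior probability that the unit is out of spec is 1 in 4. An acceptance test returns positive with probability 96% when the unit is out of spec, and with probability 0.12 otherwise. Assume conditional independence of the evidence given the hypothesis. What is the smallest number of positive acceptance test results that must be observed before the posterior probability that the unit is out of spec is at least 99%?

Prior odds: 0.25 ÷ 0.75 = 1/3.
Likelihood ratio of a positive result = 0.96/0.12 = 8.
Target posterior odds = 0.99/0.01 = 99.
Require 8ⁿ ≥ 99 ÷ (1/3) = 297.
8² = 64 falls short of 297 but 8³ = 512 reaches it, so n = 3.

3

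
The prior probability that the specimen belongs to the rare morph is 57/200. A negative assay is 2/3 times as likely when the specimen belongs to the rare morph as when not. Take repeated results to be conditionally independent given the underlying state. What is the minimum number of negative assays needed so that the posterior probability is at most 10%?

4

Prior odds: 0.285 ÷ 0.715 = 57/143.
Likelihood ratio per negative assay = 2/3.
Target posterior odds = 0.1/0.9 = 1/9.
Require (2/3)ⁿ ≤ 1/9 ÷ (57/143) = 143/513.
(2/3)³ = 8/27 is still above 143/513 but (2/3)⁴ = 16/81 is at or below it, so n = 4.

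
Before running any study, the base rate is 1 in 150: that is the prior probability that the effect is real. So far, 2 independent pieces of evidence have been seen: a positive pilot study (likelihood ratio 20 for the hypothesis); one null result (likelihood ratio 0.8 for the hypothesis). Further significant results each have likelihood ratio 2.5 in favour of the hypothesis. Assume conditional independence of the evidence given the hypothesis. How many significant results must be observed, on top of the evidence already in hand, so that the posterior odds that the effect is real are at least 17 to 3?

Prior odds = (1/150)/(149/150) = 1/149.
Combined Bayes factor of the evidence already in hand = 20 × 0.8 = 16.
Odds after that evidence = (1/149) × 16 = 16/149.
Target odds = 17/3.
Need 2.5ⁿ ≥ 17/3 ÷ (16/149) = 2533/48.
2.5⁴ = 39.0625 falls short of 2533/48 but 2.5⁵ = 97.65625 reaches it, so n = 5.

5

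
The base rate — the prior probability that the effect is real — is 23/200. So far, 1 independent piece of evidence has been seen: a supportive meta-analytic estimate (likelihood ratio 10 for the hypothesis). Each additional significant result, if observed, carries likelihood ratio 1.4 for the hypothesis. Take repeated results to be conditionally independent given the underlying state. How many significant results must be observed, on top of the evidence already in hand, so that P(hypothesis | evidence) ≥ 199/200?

Prior odds = 0.115/0.885 = 23/177.
Bayes factor of the evidence already in hand = 10.
Odds after that evidence = (23/177) × 10 = 230/177.
Target odds = 0.995/0.005 = 199.
Need 1.4ⁿ ≥ 199 ÷ (230/177) = 35223/230.
1.4¹⁴ ≈111.12 falls short of 35223/230 but 1.4¹⁵ ≈155.568 reaches it, so n = 15.

15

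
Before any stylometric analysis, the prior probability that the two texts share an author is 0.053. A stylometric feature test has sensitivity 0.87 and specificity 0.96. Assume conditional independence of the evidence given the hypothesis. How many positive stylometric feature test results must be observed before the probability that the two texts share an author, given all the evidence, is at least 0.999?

4

Prior odds = 0.053/0.947 = 53/947.
False-positive rate = 1 − 0.96 = 0.04; likelihood ratio of a positive = 0.87/0.04 = 21.75.
Target posterior odds = 0.999/0.001 = 999.
Need (53/947) × 21.75ⁿ ≥ 999, i.e. 21.75ⁿ ≥ 946053/53.
21.75³ = 658503/64 falls short of 946053/53 but 21.75⁴ = 57289761/256 reaches it, so n = 4.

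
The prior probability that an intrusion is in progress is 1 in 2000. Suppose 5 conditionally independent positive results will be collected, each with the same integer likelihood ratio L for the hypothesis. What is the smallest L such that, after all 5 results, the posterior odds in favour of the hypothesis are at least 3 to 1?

6

Prior odds = 0.0005/0.9995 = 1/1999.
Target odds = 3.
Need L⁵ ≥ 3 ÷ (1/1999) = 5997.
5⁵ = 3125 < 5997 ≤ 7776 = 6⁵, so L = 6.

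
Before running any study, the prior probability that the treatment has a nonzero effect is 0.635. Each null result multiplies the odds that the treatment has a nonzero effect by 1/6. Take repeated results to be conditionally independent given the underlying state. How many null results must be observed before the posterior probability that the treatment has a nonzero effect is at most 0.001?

5

Prior odds: 0.635 ÷ 0.365 = 127/73.
Likelihood ratio per null result = 1/6.
Target odds: 0.001 ÷ 0.999 = 1/999.
Need (127/73) × (1/6)ⁿ ≤ 1/999, i.e. (1/6)ⁿ ≤ 73/126873.
(1/6)⁴ = 1/1296 is still above 73/126873 but (1/6)⁵ = 1/7776 is at or below it, so n = 5.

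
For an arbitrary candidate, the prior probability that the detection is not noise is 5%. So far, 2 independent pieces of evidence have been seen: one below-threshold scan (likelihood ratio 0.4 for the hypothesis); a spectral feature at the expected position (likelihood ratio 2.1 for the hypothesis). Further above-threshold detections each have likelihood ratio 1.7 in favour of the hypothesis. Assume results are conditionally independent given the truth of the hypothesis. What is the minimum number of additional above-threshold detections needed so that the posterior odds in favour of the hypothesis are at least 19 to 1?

12

Prior odds = 0.05/0.95 = 1/19.
Combined Bayes factor of the evidence already in hand = 0.4 × 2.1 = 0.84.
Odds after that evidence = (1/19) × 0.84 = 21/475.
Target odds = 19.
Need 1.7ⁿ ≥ 19 ÷ (21/475) = 9025/21.
1.7¹¹ ≈342.719 falls short of 9025/21 but 1.7¹² ≈582.622 reaches it, so n = 12.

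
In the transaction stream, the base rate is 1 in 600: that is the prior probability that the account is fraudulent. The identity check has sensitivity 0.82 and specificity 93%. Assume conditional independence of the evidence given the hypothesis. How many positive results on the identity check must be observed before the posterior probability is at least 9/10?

Prior odds: (1/600) ÷ (599/600) = 1/599.
False-positive rate = 1 − 0.93 = 0.07; likelihood ratio of a positive = 0.82/0.07 = 82/7.
Target posterior odds = 0.9/0.1 = 9.
Require (82/7)ⁿ ≥ 9 ÷ (1/599) = 5391.
(82/7)³ = 551368/343 falls short of 5391 but (82/7)⁴ = 45212176/2401 reaches it, so n = 4.

4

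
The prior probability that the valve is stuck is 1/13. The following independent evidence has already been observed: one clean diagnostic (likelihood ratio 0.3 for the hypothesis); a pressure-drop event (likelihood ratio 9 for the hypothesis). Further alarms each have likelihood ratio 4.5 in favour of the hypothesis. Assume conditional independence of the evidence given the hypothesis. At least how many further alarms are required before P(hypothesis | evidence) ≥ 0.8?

Prior odds = (1/13)/(12/13) = 1/12.
Combined Bayes factor of the evidence already in hand = 0.3 × 9 = 2.7.
Odds after that evidence = (1/12) × 2.7 = 0.225.
Target odds = 0.8/0.2 = 4.
Need 4.5ⁿ ≥ 4 ÷ 0.225 = 160/9.
4.5¹ = 4.5 falls short of 160/9 but 4.5² = 20.25 reaches it, so n = 2.

2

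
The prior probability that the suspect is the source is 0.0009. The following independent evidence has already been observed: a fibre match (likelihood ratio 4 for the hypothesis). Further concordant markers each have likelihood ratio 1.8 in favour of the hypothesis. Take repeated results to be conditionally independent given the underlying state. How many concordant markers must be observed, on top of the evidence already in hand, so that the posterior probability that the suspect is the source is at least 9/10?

Prior odds = 0.0009/0.9991 = 9/9991.
Bayes factor of the evidence already in hand = 4.
Odds after that evidence = (9/9991) × 4 = 36/9991.
Target odds = 0.9/0.1 = 9.
Need 1.8ⁿ ≥ 9 ÷ (36/9991) = 2497.75.
1.8¹³ ≈2082.3 falls short of 2497.75 but 1.8¹⁴ ≈3748.13 reaches it, so n = 14.

14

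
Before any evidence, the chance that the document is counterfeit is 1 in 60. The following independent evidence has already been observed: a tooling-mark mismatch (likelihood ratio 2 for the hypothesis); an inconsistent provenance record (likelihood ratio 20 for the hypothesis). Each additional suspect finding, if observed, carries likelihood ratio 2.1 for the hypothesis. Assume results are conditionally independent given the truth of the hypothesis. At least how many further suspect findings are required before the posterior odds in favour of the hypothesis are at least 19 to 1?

Prior odds = (1/60)/(59/60) = 1/59.
Combined Bayes factor of the evidence already in hand = 2 × 20 = 40.
Odds after that evidence = (1/59) × 40 = 40/59.
Target odds = 19.
Need 2.1ⁿ ≥ 19 ÷ (40/59) = 28.025.
2.1⁴ = 19.4481 falls short of 28.025 but 2.1⁵ = 4084101/100000 reaches it, so n = 5.

5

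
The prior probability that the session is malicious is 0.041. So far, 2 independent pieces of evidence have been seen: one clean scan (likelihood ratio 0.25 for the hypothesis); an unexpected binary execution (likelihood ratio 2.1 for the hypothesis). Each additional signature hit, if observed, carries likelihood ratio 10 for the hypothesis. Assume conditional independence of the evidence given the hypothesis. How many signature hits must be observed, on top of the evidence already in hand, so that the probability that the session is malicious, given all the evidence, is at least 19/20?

3

Prior odds = 0.041/0.959 = 41/959.
Combined Bayes factor of the evidence already in hand = 0.25 × 2.1 = 0.525.
Odds after that evidence = (41/959) × 0.525 = 123/5480.
Target odds = 0.95/0.05 = 19.
Need 10ⁿ ≥ 19 ÷ (123/5480) = 104120/123.
10² = 100 falls short of 104120/123 but 10³ = 1000 reaches it, so n = 3.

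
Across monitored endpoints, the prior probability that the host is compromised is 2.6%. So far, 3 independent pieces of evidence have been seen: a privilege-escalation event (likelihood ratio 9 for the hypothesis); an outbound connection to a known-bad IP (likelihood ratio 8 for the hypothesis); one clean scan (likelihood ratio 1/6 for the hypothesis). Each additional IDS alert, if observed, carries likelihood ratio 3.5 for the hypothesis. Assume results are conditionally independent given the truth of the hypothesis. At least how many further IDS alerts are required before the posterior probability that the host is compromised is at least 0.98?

5

Prior odds = 0.026/0.974 = 13/487.
Combined Bayes factor of the evidence already in hand = 9 × 8 × (1/6) = 12.
Odds after that evidence = (13/487) × 12 = 156/487.
Target odds = 0.98/0.02 = 49.
Need 3.5ⁿ ≥ 49 ÷ (156/487) = 23863/156.
3.5⁴ = 150.0625 falls short of 23863/156 but 3.5⁵ = 525.21875 reaches it, so n = 5.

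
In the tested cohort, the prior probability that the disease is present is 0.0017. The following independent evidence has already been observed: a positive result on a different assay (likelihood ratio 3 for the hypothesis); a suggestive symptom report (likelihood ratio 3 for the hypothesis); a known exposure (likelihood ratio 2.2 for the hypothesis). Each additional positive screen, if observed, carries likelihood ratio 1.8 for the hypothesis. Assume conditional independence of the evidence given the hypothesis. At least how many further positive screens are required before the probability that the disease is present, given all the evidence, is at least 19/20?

Prior odds = 0.0017/0.9983 = 17/9983.
Combined Bayes factor of the evidence already in hand = 3 × 3 × 2.2 = 19.8.
Odds after that evidence = (17/9983) × 19.8 = 1683/49915.
Target odds = 0.95/0.05 = 19.
Need 1.8ⁿ ≥ 19 ÷ (1683/49915) = 948385/1683.
1.8¹⁰ ≈357.047 falls short of 948385/1683 but 1.8¹¹ ≈642.684 reaches it, so n = 11.

11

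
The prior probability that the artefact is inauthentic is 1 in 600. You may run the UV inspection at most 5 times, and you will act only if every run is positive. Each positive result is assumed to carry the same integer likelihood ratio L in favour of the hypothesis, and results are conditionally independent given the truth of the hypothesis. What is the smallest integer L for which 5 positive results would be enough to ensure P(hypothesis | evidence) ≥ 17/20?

6

Prior odds = (1/600)/(599/600) = 1/599.
Target odds = 0.85/0.15 = 17/3.
Need L⁵ ≥ 17/3 ÷ (1/599) = 10183/3.
5⁵ = 3125 < 10183/3 ≤ 7776 = 6⁵, so L = 6.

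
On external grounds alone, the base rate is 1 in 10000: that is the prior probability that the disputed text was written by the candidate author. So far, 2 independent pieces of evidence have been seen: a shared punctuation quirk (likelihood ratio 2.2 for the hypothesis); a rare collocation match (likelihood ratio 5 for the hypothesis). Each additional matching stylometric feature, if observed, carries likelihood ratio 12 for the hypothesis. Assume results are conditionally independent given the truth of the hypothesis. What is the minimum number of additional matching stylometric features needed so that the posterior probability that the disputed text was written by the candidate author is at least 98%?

5

Prior odds = 0.0001/0.9999 = 1/9999.
Combined Bayes factor of the evidence already in hand = 2.2 × 5 = 11.
Odds after that evidence = (1/9999) × 11 = 1/909.
Target odds = 0.98/0.02 = 49.
Need 12ⁿ ≥ 49 ÷ (1/909) = 44541.
12⁴ = 20736 falls short of 44541 but 12⁵ = 248832 reaches it, so n = 5.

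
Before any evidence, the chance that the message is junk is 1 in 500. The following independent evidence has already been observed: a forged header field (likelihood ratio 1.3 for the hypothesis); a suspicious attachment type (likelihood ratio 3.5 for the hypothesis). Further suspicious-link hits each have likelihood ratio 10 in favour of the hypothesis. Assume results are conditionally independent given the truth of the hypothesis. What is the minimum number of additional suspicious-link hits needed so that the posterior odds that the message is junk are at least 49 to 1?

4

Prior odds = 0.002/0.998 = 1/499.
Combined Bayes factor of the evidence already in hand = 1.3 × 3.5 = 4.55.
Odds after that evidence = (1/499) × 4.55 = 91/9980.
Target odds = 49.
Need 10ⁿ ≥ 49 ÷ (91/9980) = 69860/13.
10³ = 1000 falls short of 69860/13 but 10⁴ = 10000 reaches it, so n = 4.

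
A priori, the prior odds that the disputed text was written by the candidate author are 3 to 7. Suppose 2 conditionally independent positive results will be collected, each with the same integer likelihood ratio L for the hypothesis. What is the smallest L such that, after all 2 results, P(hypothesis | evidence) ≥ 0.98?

11

Prior odds = 3/7.
Target odds = 0.98/0.02 = 49.
Need L² ≥ 49 ÷ (3/7) = 343/3.
10² = 100 < 343/3 ≤ 121 = 11², so L = 11.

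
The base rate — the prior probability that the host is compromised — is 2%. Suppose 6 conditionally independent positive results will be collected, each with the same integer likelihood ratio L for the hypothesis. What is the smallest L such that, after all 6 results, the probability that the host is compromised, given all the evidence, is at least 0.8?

Prior odds = 0.02/0.98 = 1/49.
Target odds = 0.8/0.2 = 4.
Need L⁶ ≥ 4 ÷ (1/49) = 196.
2⁶ = 64 < 196 ≤ 729 = 3⁶, so L = 3.

3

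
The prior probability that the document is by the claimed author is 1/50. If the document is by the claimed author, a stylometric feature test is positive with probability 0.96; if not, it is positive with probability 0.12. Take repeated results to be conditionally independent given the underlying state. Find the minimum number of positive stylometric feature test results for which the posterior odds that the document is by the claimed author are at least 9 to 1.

Prior odds = 0.02/0.98 = 1/49.
Likelihood ratio of a positive = 0.96/0.12 = 8.
Target odds = 9.
Require 8ⁿ ≥ 9 ÷ (1/49) = 441.
8² = 64 falls short of 441 but 8³ = 512 reaches it, so n = 3.

3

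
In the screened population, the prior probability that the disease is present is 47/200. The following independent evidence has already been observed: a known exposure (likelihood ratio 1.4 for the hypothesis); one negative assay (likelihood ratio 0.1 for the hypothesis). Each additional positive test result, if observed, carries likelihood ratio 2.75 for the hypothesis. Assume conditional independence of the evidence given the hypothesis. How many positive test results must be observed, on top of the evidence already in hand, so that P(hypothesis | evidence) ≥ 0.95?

Prior odds = 0.235/0.765 = 47/153.
Combined Bayes factor of the evidence already in hand = 1.4 × 0.1 = 0.14.
Odds after that evidence = (47/153) × 0.14 = 329/7650.
Target odds = 0.95/0.05 = 19.
Need 2.75ⁿ ≥ 19 ÷ (329/7650) = 145350/329.
2.75⁶ = 1771561/4096 falls short of 145350/329 but 2.75⁷ = 19487171/16384 reaches it, so n = 7.

7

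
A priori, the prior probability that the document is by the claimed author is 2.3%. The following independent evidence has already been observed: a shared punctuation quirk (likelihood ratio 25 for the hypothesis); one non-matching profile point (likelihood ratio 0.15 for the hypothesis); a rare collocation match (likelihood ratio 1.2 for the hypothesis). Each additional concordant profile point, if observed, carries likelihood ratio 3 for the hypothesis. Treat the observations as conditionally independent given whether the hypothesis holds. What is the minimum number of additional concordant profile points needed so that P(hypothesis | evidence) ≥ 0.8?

4

Prior odds = 0.023/0.977 = 23/977.
Combined Bayes factor of the evidence already in hand = 25 × 0.15 × 1.2 = 4.5.
Odds after that evidence = (23/977) × 4.5 = 207/1954.
Target odds = 0.8/0.2 = 4.
Need 3ⁿ ≥ 4 ÷ (207/1954) = 7816/207.
3³ = 27 falls short of 7816/207 but 3⁴ = 81 reaches it, so n = 4.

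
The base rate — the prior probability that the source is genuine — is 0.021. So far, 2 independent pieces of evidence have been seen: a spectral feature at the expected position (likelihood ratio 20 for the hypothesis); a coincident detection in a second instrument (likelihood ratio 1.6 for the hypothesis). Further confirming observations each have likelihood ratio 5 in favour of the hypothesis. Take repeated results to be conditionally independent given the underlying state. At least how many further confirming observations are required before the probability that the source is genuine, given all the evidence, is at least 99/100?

4

Prior odds = 0.021/0.979 = 21/979.
Combined Bayes factor of the evidence already in hand = 20 × 1.6 = 32.
Odds after that evidence = (21/979) × 32 = 672/979.
Target odds = 0.99/0.01 = 99.
Need 5ⁿ ≥ 99 ÷ (672/979) = 32307/224.
5³ = 125 falls short of 32307/224 but 5⁴ = 625 reaches it, so n = 4.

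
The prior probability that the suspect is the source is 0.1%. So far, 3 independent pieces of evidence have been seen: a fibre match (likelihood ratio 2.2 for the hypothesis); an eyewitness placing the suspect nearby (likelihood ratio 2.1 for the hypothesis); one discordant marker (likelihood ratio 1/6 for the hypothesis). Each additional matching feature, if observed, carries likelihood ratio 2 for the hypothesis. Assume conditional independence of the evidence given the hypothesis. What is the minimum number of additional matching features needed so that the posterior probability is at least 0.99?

Prior odds = 0.001/0.999 = 1/999.
Combined Bayes factor of the evidence already in hand = 2.2 × 2.1 × (1/6) = 0.77.
Odds after that evidence = (1/999) × 0.77 = 77/99900.
Target odds = 0.99/0.01 = 99.
Need 2ⁿ ≥ 99 ÷ (77/99900) = 899100/7.
2¹⁶ = 65536 falls short of 899100/7 but 2¹⁷ = 131072 reaches it, so n = 17.

17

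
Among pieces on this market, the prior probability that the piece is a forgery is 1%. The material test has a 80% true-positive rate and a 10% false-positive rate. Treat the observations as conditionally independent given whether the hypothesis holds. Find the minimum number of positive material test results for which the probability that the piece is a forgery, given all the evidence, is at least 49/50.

5

Prior odds = 0.01/0.99 = 1/99.
Likelihood ratio of a positive result = 0.8/0.1 = 8.
Target posterior odds = 0.98/0.02 = 49.
Need (1/99) × 8ⁿ ≥ 49, i.e. 8ⁿ ≥ 4851.
8⁴ = 4096 falls short of 4851 but 8⁵ = 32768 reaches it, so n = 5.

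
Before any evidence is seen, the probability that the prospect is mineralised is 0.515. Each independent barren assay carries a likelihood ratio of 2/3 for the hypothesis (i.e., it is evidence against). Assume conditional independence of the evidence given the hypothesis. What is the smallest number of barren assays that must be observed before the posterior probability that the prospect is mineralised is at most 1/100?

12

Prior odds: 0.515 ÷ 0.485 = 103/97.
Likelihood ratio per barren assay = 2/3.
Target posterior odds = 0.01/0.99 = 1/99.
Require (2/3)ⁿ ≤ 1/99 ÷ (103/97) = 97/10197.
(2/3)¹¹ = 2048/177147 is still above 97/10197 but (2/3)¹² = 4096/531441 is at or below it, so n = 12.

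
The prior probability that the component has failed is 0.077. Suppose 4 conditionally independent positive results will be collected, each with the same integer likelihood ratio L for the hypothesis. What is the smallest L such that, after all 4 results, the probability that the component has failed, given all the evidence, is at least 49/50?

5

Prior odds = 0.077/0.923 = 77/923.
Target odds = 0.98/0.02 = 49.
Need L⁴ ≥ 49 ÷ (77/923) = 6461/11.
4⁴ = 256 < 6461/11 ≤ 625 = 5⁴, so L = 5.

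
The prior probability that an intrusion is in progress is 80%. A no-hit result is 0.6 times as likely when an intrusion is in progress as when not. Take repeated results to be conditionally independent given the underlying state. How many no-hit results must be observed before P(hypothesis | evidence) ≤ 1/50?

Prior odds = 0.8/0.2 = 4.
Likelihood ratio per no-hit result = 0.6.
Target odds: 0.02 ÷ 0.98 = 1/49.
Need 4 × 0.6ⁿ ≤ 1/49, i.e. 0.6ⁿ ≤ 1/196.
0.6¹⁰ = 59049/9765625 is still above 1/196 but 0.6¹¹ = 177147/48828125 is at or below it, so n = 11.

11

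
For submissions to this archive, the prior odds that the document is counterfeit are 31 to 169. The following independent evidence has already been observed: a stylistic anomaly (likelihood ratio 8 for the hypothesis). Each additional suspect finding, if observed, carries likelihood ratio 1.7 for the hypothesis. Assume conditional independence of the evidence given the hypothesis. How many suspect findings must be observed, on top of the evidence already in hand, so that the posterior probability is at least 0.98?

7

Prior odds = 31/169.
Bayes factor of the evidence already in hand = 8.
Odds after that evidence = (31/169) × 8 = 248/169.
Target odds = 0.98/0.02 = 49.
Need 1.7ⁿ ≥ 49 ÷ (248/169) = 8281/248.
1.7⁶ = 24137569/1000000 falls short of 8281/248 but 1.7⁷ = 410338673/10000000 reaches it, so n = 7.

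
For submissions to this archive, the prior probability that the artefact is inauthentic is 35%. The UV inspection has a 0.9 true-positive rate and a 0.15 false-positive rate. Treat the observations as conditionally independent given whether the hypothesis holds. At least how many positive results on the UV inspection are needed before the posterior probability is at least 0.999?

Prior odds = 0.35/0.65 = 7/13.
Likelihood ratio of a positive result = 0.9/0.15 = 6.
Target odds: 0.999 ÷ 0.001 = 999.
Require 6ⁿ ≥ 999 ÷ (7/13) = 12987/7.
6⁴ = 1296 falls short of 12987/7 but 6⁵ = 7776 reaches it, so n = 5.

5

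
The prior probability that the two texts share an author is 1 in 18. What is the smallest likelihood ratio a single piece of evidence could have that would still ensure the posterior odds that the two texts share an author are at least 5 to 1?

85

Prior odds = (1/18)/(17/18) = 1/17.
Target odds = 5.
Required Bayes factor = 5 ÷ (1/17) = 85.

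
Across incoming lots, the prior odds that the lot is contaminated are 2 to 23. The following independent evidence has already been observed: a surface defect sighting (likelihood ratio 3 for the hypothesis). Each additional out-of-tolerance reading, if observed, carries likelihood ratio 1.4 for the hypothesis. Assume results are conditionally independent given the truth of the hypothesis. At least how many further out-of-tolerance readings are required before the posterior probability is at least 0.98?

16

Prior odds = 2/23.
Bayes factor of the evidence already in hand = 3.
Odds after that evidence = (2/23) × 3 = 6/23.
Target odds = 0.98/0.02 = 49.
Need 1.4ⁿ ≥ 49 ÷ (6/23) = 1127/6.
1.4¹⁵ ≈155.568 falls short of 1127/6 but 1.4¹⁶ ≈217.795 reaches it, so n = 16.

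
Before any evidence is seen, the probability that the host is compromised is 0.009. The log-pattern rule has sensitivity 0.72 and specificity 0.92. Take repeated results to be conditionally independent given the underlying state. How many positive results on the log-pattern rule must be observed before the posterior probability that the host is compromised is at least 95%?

4

Prior odds = 0.009/0.991 = 9/991.
False-positive rate = 1 − 0.92 = 0.08; likelihood ratio of a positive = 0.72/0.08 = 9.
Target posterior odds = 0.95/0.05 = 19.
Require 9ⁿ ≥ 19 ÷ (9/991) = 18829/9.
9³ = 729 falls short of 18829/9 but 9⁴ = 6561 reaches it, so n = 4.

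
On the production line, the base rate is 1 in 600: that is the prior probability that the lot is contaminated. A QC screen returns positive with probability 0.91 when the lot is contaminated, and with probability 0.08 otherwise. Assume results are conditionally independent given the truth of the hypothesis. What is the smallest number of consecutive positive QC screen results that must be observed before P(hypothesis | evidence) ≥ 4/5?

4

Prior odds: (1/600) ÷ (599/600) = 1/599.
Likelihood ratio of a positive result = 0.91/0.08 = 11.375.
Target odds: 0.8 ÷ 0.2 = 4.
Need (1/599) × 11.375ⁿ ≥ 4, i.e. 11.375ⁿ ≥ 2396.
11.375³ = 753571/512 falls short of 2396 but 11.375⁴ = 68574961/4096 reaches it, so n = 4.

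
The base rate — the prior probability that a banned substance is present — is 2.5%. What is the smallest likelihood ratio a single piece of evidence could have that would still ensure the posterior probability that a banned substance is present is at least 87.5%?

Prior odds = 0.025/0.975 = 1/39.
Target odds = 0.875/0.125 = 7.
Required Bayes factor = 7 ÷ (1/39) = 273.

273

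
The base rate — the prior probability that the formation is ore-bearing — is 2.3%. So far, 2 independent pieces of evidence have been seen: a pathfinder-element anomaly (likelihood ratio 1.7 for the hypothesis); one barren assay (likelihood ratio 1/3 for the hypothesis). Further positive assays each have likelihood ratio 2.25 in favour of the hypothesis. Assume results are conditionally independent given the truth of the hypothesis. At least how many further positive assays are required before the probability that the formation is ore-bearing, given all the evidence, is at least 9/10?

Prior odds = 0.023/0.977 = 23/977.
Combined Bayes factor of the evidence already in hand = 1.7 × (1/3) = 17/30.
Odds after that evidence = (23/977) × 17/30 = 391/29310.
Target odds = 0.9/0.1 = 9.
Need 2.25ⁿ ≥ 9 ÷ (391/29310) = 263790/391.
2.25⁸ = 43046721/65536 falls short of 263790/391 but 2.25⁹ = 387420489/262144 reaches it, so n = 9.

9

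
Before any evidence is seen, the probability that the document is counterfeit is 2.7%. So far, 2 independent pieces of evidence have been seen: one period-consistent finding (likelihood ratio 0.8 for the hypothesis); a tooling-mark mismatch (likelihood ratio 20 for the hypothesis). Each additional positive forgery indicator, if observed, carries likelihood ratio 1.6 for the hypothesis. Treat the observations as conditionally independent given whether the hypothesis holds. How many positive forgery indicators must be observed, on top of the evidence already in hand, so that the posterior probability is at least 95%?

Prior odds = 0.027/0.973 = 27/973.
Combined Bayes factor of the evidence already in hand = 0.8 × 20 = 16.
Odds after that evidence = (27/973) × 16 = 432/973.
Target odds = 0.95/0.05 = 19.
Need 1.6ⁿ ≥ 19 ÷ (432/973) = 18487/432.
1.6⁷ = 2097152/78125 falls short of 18487/432 but 1.6⁸ = 16777216/390625 reaches it, so n = 8.

8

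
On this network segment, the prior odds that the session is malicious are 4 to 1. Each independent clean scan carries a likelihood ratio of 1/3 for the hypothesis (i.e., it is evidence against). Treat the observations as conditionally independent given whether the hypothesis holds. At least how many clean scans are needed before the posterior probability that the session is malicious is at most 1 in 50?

Prior odds = 4.
Likelihood ratio per clean scan = 1/3.
Target odds: 0.02 ÷ 0.98 = 1/49.
Need 4 × (1/3)ⁿ ≤ 1/49, i.e. (1/3)ⁿ ≤ 1/196.
(1/3)⁴ = 1/81 is still above 1/196 but (1/3)⁵ = 1/243 is at or below it, so n = 5.

5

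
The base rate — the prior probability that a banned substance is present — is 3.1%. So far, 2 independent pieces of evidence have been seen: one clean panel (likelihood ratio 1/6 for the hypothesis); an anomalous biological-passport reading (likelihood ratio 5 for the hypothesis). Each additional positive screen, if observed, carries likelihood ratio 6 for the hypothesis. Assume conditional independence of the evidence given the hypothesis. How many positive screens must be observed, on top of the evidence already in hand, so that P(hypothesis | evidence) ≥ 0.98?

Prior odds = 0.031/0.969 = 31/969.
Combined Bayes factor of the evidence already in hand = (1/6) × 5 = 5/6.
Odds after that evidence = (31/969) × 5/6 = 155/5814.
Target odds = 0.98/0.02 = 49.
Need 6ⁿ ≥ 49 ÷ (155/5814) = 284886/155.
6⁴ = 1296 falls short of 284886/155 but 6⁵ = 7776 reaches it, so n = 5.

5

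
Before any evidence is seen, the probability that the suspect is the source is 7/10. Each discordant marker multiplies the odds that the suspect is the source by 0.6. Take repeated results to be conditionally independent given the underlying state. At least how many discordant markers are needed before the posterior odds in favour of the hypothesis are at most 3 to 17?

Prior odds = 0.7/0.3 = 7/3.
Likelihood ratio per discordant marker = 0.6.
Target odds = 3/17.
Need (7/3) × 0.6ⁿ ≤ 3/17, i.e. 0.6ⁿ ≤ 9/119.
0.6⁵ = 0.07776 is still above 9/119 but 0.6⁶ = 729/15625 is at or below it, so n = 6.

6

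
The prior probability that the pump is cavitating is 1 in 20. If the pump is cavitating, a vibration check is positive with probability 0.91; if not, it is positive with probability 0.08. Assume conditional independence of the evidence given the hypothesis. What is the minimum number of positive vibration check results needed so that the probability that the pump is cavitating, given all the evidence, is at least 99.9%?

5

Prior odds = 0.05/0.95 = 1/19.
Likelihood ratio of a positive = 0.91/0.08 = 11.375.
Target odds: 0.999 ÷ 0.001 = 999.
Need (1/19) × 11.375ⁿ ≥ 999, i.e. 11.375ⁿ ≥ 18981.
11.375⁴ = 68574961/4096 falls short of 18981 but 11.375⁵ ≈190439 reaches it, so n = 5.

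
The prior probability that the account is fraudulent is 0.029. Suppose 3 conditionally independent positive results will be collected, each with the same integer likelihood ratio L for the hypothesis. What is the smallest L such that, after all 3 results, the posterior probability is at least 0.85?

Prior odds = 0.029/0.971 = 29/971.
Target odds = 0.85/0.15 = 17/3.
Need L³ ≥ 17/3 ÷ (29/971) = 16507/87.
5³ = 125 < 16507/87 ≤ 216 = 6³, so L = 6.

6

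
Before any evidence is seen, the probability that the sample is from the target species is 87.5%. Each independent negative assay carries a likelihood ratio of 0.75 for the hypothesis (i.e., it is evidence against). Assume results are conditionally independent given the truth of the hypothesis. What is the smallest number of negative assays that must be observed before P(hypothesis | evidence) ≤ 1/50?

Prior odds: 0.875 ÷ 0.125 = 7.
Likelihood ratio per negative assay = 0.75.
Target odds: 0.02 ÷ 0.98 = 1/49.
Need 7 × 0.75ⁿ ≤ 1/49, i.e. 0.75ⁿ ≤ 1/343.
0.75²⁰ ≈0.00317121 is still above 1/343 but 0.75²¹ ≈0.00237841 is at or below it, so n = 21.

21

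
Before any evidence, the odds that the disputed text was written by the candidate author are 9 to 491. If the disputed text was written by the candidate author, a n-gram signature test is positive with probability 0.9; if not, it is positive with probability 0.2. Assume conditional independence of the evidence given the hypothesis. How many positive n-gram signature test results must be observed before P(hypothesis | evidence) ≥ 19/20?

5

Prior odds = 9/491.
Likelihood ratio of a positive = 0.9/0.2 = 4.5.
Target posterior odds = 0.95/0.05 = 19.
Need (9/491) × 4.5ⁿ ≥ 19, i.e. 4.5ⁿ ≥ 9329/9.
4.5⁴ = 410.0625 falls short of 9329/9 but 4.5⁵ = 1845.28125 reaches it, so n = 5.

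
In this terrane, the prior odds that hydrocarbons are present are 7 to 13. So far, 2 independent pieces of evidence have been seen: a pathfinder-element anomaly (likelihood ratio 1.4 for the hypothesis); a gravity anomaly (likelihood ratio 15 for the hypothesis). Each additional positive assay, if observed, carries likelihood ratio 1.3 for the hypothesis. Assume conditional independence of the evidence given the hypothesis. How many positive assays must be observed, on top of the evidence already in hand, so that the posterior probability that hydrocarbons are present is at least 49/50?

Prior odds = 7/13.
Combined Bayes factor of the evidence already in hand = 1.4 × 15 = 21.
Odds after that evidence = (7/13) × 21 = 147/13.
Target odds = 0.98/0.02 = 49.
Need 1.3ⁿ ≥ 49 ÷ (147/13) = 13/3.
1.3⁵ = 371293/100000 falls short of 13/3 but 1.3⁶ = 4826809/1000000 reaches it, so n = 6.

6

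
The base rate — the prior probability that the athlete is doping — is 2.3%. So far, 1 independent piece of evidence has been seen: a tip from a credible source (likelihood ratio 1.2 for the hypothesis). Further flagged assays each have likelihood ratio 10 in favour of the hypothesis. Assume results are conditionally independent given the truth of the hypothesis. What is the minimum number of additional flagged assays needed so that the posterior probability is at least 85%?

Prior odds = 0.023/0.977 = 23/977.
Bayes factor of the evidence already in hand = 1.2.
Odds after that evidence = (23/977) × 1.2 = 138/4885.
Target odds = 0.85/0.15 = 17/3.
Need 10ⁿ ≥ 17/3 ÷ (138/4885) = 83045/414.
10² = 100 falls short of 83045/414 but 10³ = 1000 reaches it, so n = 3.

3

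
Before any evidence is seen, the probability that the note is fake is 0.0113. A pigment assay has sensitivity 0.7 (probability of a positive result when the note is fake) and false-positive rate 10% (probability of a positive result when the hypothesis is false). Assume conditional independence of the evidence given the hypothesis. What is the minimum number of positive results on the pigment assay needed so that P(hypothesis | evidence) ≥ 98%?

5

Prior odds = 0.0113/0.9887 = 113/9887.
Likelihood ratio of a positive result = 0.7/0.1 = 7.
Target posterior odds = 0.98/0.02 = 49.
Require 7ⁿ ≥ 49 ÷ (113/9887) = 484463/113.
7⁴ = 2401 falls short of 484463/113 but 7⁵ = 16807 reaches it, so n = 5.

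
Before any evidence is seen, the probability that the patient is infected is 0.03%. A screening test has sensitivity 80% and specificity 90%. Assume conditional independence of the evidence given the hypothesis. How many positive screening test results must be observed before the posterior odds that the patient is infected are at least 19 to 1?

Prior odds: 0.0003 ÷ 0.9997 = 3/9997.
False-positive rate = 1 − 0.9 = 0.1; likelihood ratio of a positive = 0.8/0.1 = 8.
Target odds = 19.
Require 8ⁿ ≥ 19 ÷ (3/9997) = 189943/3.
8⁵ = 32768 falls short of 189943/3 but 8⁶ = 262144 reaches it, so n = 6.

6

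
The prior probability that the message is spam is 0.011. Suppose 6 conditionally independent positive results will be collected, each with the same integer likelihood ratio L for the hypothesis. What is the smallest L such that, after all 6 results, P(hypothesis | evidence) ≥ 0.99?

Prior odds = 0.011/0.989 = 11/989.
Target odds = 0.99/0.01 = 99.
Need L⁶ ≥ 99 ÷ (11/989) = 8901.
4⁶ = 4096 < 8901 ≤ 15625 = 5⁶, so L = 5.

5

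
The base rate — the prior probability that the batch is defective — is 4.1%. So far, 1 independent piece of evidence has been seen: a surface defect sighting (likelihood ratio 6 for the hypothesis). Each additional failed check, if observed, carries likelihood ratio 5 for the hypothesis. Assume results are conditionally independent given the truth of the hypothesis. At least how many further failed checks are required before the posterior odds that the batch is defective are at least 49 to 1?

4

Prior odds = 0.041/0.959 = 41/959.
Bayes factor of the evidence already in hand = 6.
Odds after that evidence = (41/959) × 6 = 246/959.
Target odds = 49.
Need 5ⁿ ≥ 49 ÷ (246/959) = 46991/246.
5³ = 125 falls short of 46991/246 but 5⁴ = 625 reaches it, so n = 4.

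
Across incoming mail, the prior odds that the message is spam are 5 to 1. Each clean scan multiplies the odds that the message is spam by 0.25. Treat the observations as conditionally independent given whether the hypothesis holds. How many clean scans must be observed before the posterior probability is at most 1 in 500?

Prior odds = 5.
Likelihood ratio per clean scan = 0.25.
Target odds: 0.002 ÷ 0.998 = 1/499.
Require 0.25ⁿ ≤ 1/499 ÷ 5 = 1/2495.
0.25⁵ = 1/1024 is still above 1/2495 but 0.25⁶ = 1/4096 is at or below it, so n = 6.

6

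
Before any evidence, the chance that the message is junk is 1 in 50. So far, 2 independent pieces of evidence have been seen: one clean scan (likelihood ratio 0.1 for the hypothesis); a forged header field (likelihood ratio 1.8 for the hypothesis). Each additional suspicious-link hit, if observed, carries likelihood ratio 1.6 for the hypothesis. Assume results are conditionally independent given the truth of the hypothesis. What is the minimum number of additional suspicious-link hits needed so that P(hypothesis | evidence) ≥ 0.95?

19

Prior odds = 0.02/0.98 = 1/49.
Combined Bayes factor of the evidence already in hand = 0.1 × 1.8 = 0.18.
Odds after that evidence = (1/49) × 0.18 = 9/2450.
Target odds = 0.95/0.05 = 19.
Need 1.6ⁿ ≥ 19 ÷ (9/2450) = 46550/9.
1.6¹⁸ ≈4722.37 falls short of 46550/9 but 1.6¹⁹ ≈7555.79 reaches it, so n = 19.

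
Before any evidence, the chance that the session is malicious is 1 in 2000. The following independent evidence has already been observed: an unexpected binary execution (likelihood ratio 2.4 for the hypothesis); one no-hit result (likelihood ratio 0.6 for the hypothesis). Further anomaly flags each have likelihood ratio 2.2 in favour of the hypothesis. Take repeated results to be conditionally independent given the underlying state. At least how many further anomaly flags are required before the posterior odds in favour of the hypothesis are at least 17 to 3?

12

Prior odds = 0.0005/0.9995 = 1/1999.
Combined Bayes factor of the evidence already in hand = 2.4 × 0.6 = 1.44.
Odds after that evidence = (1/1999) × 1.44 = 36/49975.
Target odds = 17/3.
Need 2.2ⁿ ≥ 17/3 ÷ (36/49975) = 849575/108.
2.2¹¹ ≈5843.18 falls short of 849575/108 but 2.2¹² ≈12855 reaches it, so n = 12.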